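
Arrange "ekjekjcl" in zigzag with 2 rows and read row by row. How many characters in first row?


Zigzag "ekjekjcl" into 2 rows:
Placing characters:
  'e' => row 0
  'k' => row 1
  'j' => row 0
  'e' => row 1
  'k' => row 0
  'j' => row 1
  'c' => row 0
  'l' => row 1
Rows:
  Row 0: "ejkc"
  Row 1: "kejl"
First row length: 4

4


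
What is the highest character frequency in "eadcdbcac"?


Input: eadcdbcac
Character counts:
  'a': 2
  'b': 1
  'c': 3
  'd': 2
  'e': 1
Maximum frequency: 3

3


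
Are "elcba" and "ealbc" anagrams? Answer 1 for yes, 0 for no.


Strings: "elcba", "ealbc"
Sorted first:  abcel
Sorted second: abcel
Sorted forms match => anagrams

1


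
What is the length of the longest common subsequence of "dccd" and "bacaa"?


LCS of "dccd" and "bacaa"
DP table:
           b    a    c    a    a
      0    0    0    0    0    0
  d   0    0    0    0    0    0
  c   0    0    0    1    1    1
  c   0    0    0    1    1    1
  d   0    0    0    1    1    1
LCS length = dp[4][5] = 1

1


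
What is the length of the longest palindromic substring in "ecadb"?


Input: "ecadb"
Checking substrings for palindromes:
  No multi-char palindromic substrings found
Longest palindromic substring: "e" with length 1

1


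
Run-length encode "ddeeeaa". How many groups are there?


Input: ddeeeaa
Scanning for consecutive runs:
  Group 1: 'd' x 2 (positions 0-1)
  Group 2: 'e' x 3 (positions 2-4)
  Group 3: 'a' x 2 (positions 5-6)
Total groups: 3

3


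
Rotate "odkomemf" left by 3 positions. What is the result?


Input: "odkomemf", rotate left by 3
First 3 characters: "odk"
Remaining characters: "omemf"
Concatenate remaining + first: "omemf" + "odk" = "omemfodk"

omemfodk


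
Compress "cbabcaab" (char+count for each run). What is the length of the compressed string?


Input: cbabcaab
Runs:
  'c' x 1 => "c1"
  'b' x 1 => "b1"
  'a' x 1 => "a1"
  'b' x 1 => "b1"
  'c' x 1 => "c1"
  'a' x 2 => "a2"
  'b' x 1 => "b1"
Compressed: "c1b1a1b1c1a2b1"
Compressed length: 14

14


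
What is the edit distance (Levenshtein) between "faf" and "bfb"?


Computing edit distance: "faf" -> "bfb"
DP table:
           b    f    b
      0    1    2    3
  f   1    1    1    2
  a   2    2    2    2
  f   3    3    2    3
Edit distance = dp[3][3] = 3

3


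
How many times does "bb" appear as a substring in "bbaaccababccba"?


Searching for "bb" in "bbaaccababccba"
Scanning each position:
  Position 0: "bb" => MATCH
  Position 1: "ba" => no
  Position 2: "aa" => no
  Position 3: "ac" => no
  Position 4: "cc" => no
  Position 5: "ca" => no
  Position 6: "ab" => no
  Position 7: "ba" => no
  Position 8: "ab" => no
  Position 9: "bc" => no
  Position 10: "cc" => no
  Position 11: "cb" => no
  Position 12: "ba" => no
Total occurrences: 1

1


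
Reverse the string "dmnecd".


Input: dmnecd
Reading characters right to left:
  Position 5: 'd'
  Position 4: 'c'
  Position 3: 'e'
  Position 2: 'n'
  Position 1: 'm'
  Position 0: 'd'
Reversed: dcenmd

dcenmd


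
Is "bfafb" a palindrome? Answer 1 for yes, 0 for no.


Input: bfafb
Reversed: bfafb
  Compare pos 0 ('b') with pos 4 ('b'): match
  Compare pos 1 ('f') with pos 3 ('f'): match
Result: palindrome

1


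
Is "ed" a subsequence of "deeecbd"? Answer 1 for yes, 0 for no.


Check if "ed" is a subsequence of "deeecbd"
Greedy scan:
  Position 0 ('d'): no match needed
  Position 1 ('e'): matches sub[0] = 'e'
  Position 2 ('e'): no match needed
  Position 3 ('e'): no match needed
  Position 4 ('c'): no match needed
  Position 5 ('b'): no match needed
  Position 6 ('d'): matches sub[1] = 'd'
All 2 characters matched => is a subsequence

1


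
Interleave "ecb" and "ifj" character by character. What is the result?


Interleaving "ecb" and "ifj":
  Position 0: 'e' from first, 'i' from second => "ei"
  Position 1: 'c' from first, 'f' from second => "cf"
  Position 2: 'b' from first, 'j' from second => "bj"
Result: eicfbj

eicfbj


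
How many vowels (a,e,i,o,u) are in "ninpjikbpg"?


Input: ninpjikbpg
Checking each character:
  'n' at position 0: consonant
  'i' at position 1: vowel (running total: 1)
  'n' at position 2: consonant
  'p' at position 3: consonant
  'j' at position 4: consonant
  'i' at position 5: vowel (running total: 2)
  'k' at position 6: consonant
  'b' at position 7: consonant
  'p' at position 8: consonant
  'g' at position 9: consonant
Total vowels: 2

2


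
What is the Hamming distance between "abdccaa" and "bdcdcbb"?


Comparing "abdccaa" and "bdcdcbb" position by position:
  Position 0: 'a' vs 'b' => differ
  Position 1: 'b' vs 'd' => differ
  Position 2: 'd' vs 'c' => differ
  Position 3: 'c' vs 'd' => differ
  Position 4: 'c' vs 'c' => same
  Position 5: 'a' vs 'b' => differ
  Position 6: 'a' vs 'b' => differ
Total differences (Hamming distance): 6

6


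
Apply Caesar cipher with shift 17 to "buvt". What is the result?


Caesar cipher: shift "buvt" by 17
  'b' (pos 1) + 17 = pos 18 = 's'
  'u' (pos 20) + 17 = pos 11 = 'l'
  'v' (pos 21) + 17 = pos 12 = 'm'
  't' (pos 19) + 17 = pos 10 = 'k'
Result: slmk

slmk


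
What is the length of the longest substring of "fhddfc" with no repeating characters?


Input: "fhddfc"
Sliding window (track last position of each char):
  Position 0 ('f'): window [0,0] length 1 -- new best
  Position 1 ('h'): window [0,1] length 2 -- new best
  Position 2 ('d'): window [0,2] length 3 -- new best
  Position 3 ('d'): repeat (last at 2), move window start to 3
  Position 3 ('d'): window [3,3] length 1
  Position 4 ('f'): window [3,4] length 2
  Position 5 ('c'): window [3,5] length 3
Longest substring with no repeats: "fhd" with length 3

3


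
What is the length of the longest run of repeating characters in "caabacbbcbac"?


Input: "caabacbbcbac"
Scanning for longest run:
  Position 1 ('a'): new char, reset run to 1
  Position 2 ('a'): continues run of 'a', length=2
  Position 3 ('b'): new char, reset run to 1
  Position 4 ('a'): new char, reset run to 1
  Position 5 ('c'): new char, reset run to 1
  Position 6 ('b'): new char, reset run to 1
  Position 7 ('b'): continues run of 'b', length=2
  Position 8 ('c'): new char, reset run to 1
  Position 9 ('b'): new char, reset run to 1
  Position 10 ('a'): new char, reset run to 1
  Position 11 ('c'): new char, reset run to 1
Longest run: 'a' with length 2

2


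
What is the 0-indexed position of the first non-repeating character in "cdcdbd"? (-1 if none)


Input: cdcdbd
Character frequencies:
  'b': 1
  'c': 2
  'd': 3
Scanning left to right for freq == 1:
  Position 0 ('c'): freq=2, skip
  Position 1 ('d'): freq=3, skip
  Position 2 ('c'): freq=2, skip
  Position 3 ('d'): freq=3, skip
  Position 4 ('b'): unique! => answer = 4

4


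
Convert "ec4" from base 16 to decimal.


Input: "ec4" in base 16
Positional expansion:
  Digit 'e' (value 14) x 16^2 = 3584
  Digit 'c' (value 12) x 16^1 = 192
  Digit '4' (value 4) x 16^0 = 4
Sum = 3780

3780


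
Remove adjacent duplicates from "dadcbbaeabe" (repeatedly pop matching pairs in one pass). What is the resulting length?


Input: dadcbbaeabe
Stack-based adjacent duplicate removal:
  Read 'd': push. Stack: d
  Read 'a': push. Stack: da
  Read 'd': push. Stack: dad
  Read 'c': push. Stack: dadc
  Read 'b': push. Stack: dadcb
  Read 'b': matches stack top 'b' => pop. Stack: dadc
  Read 'a': push. Stack: dadca
  Read 'e': push. Stack: dadcae
  Read 'a': push. Stack: dadcaea
  Read 'b': push. Stack: dadcaeab
  Read 'e': push. Stack: dadcaeabe
Final stack: "dadcaeabe" (length 9)

9


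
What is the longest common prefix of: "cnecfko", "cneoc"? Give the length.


Words: cnecfko, cneoc
  Position 0: all 'c' => match
  Position 1: all 'n' => match
  Position 2: all 'e' => match
  Position 3: ('c', 'o') => mismatch, stop
LCP = "cne" (length 3)

3


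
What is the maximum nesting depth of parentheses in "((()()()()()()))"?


Input: "((()()()()()()))"
Tracking depth:
  Position 0 '(': depth becomes 1
  Position 1 '(': depth becomes 2
  Position 2 '(': depth becomes 3
  Position 3 ')': depth becomes 2
  Position 4 '(': depth becomes 3
  Position 5 ')': depth becomes 2
  Position 6 '(': depth becomes 3
  Position 7 ')': depth becomes 2
  Position 8 '(': depth becomes 3
  Position 9 ')': depth becomes 2
  Position 10 '(': depth becomes 3
  Position 11 ')': depth becomes 2
  Position 12 '(': depth becomes 3
  Position 13 ')': depth becomes 2
  Position 14 ')': depth becomes 1
  Position 15 ')': depth becomes 0
Maximum depth reached: 3

3


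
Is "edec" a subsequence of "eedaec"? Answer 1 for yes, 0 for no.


Check if "edec" is a subsequence of "eedaec"
Greedy scan:
  Position 0 ('e'): matches sub[0] = 'e'
  Position 1 ('e'): no match needed
  Position 2 ('d'): matches sub[1] = 'd'
  Position 3 ('a'): no match needed
  Position 4 ('e'): matches sub[2] = 'e'
  Position 5 ('c'): matches sub[3] = 'c'
All 4 characters matched => is a subsequence

1


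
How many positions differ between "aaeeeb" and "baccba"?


Comparing "aaeeeb" and "baccba" position by position:
  Position 0: 'a' vs 'b' => DIFFER
  Position 1: 'a' vs 'a' => same
  Position 2: 'e' vs 'c' => DIFFER
  Position 3: 'e' vs 'c' => DIFFER
  Position 4: 'e' vs 'b' => DIFFER
  Position 5: 'b' vs 'a' => DIFFER
Positions that differ: 5

5


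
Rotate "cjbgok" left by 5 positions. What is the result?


Input: "cjbgok", rotate left by 5
First 5 characters: "cjbgo"
Remaining characters: "k"
Concatenate remaining + first: "k" + "cjbgo" = "kcjbgo"

kcjbgo


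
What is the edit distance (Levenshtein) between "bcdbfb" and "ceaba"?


Computing edit distance: "bcdbfb" -> "ceaba"
DP table:
           c    e    a    b    a
      0    1    2    3    4    5
  b   1    1    2    3    3    4
  c   2    1    2    3    4    4
  d   3    2    2    3    4    5
  b   4    3    3    3    3    4
  f   5    4    4    4    4    4
  b   6    5    5    5    4    5
Edit distance = dp[6][5] = 5

5


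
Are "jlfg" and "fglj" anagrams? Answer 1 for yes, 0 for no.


Strings: "jlfg", "fglj"
Sorted first:  fgjl
Sorted second: fgjl
Sorted forms match => anagrams

1


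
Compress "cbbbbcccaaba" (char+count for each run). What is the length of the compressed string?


Input: cbbbbcccaaba
Runs:
  'c' x 1 => "c1"
  'b' x 4 => "b4"
  'c' x 3 => "c3"
  'a' x 2 => "a2"
  'b' x 1 => "b1"
  'a' x 1 => "a1"
Compressed: "c1b4c3a2b1a1"
Compressed length: 12

12


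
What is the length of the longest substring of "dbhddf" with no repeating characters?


Input: "dbhddf"
Sliding window (track last position of each char):
  Position 0 ('d'): window [0,0] length 1 -- new best
  Position 1 ('b'): window [0,1] length 2 -- new best
  Position 2 ('h'): window [0,2] length 3 -- new best
  Position 3 ('d'): repeat (last at 0), move window start to 1
  Position 3 ('d'): window [1,3] length 3
  Position 4 ('d'): repeat (last at 3), move window start to 4
  Position 4 ('d'): window [4,4] length 1
  Position 5 ('f'): window [4,5] length 2
Longest substring with no repeats: "dbh" with length 3

3


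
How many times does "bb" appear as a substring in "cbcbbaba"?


Searching for "bb" in "cbcbbaba"
Scanning each position:
  Position 0: "cb" => no
  Position 1: "bc" => no
  Position 2: "cb" => no
  Position 3: "bb" => MATCH
  Position 4: "ba" => no
  Position 5: "ab" => no
  Position 6: "ba" => no
Total occurrences: 1

1


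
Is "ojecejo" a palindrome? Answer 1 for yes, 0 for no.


Input: ojecejo
Reversed: ojecejo
  Compare pos 0 ('o') with pos 6 ('o'): match
  Compare pos 1 ('j') with pos 5 ('j'): match
  Compare pos 2 ('e') with pos 4 ('e'): match
Result: palindrome

1


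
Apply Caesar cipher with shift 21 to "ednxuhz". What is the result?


Caesar cipher: shift "ednxuhz" by 21
  'e' (pos 4) + 21 = pos 25 = 'z'
  'd' (pos 3) + 21 = pos 24 = 'y'
  'n' (pos 13) + 21 = pos 8 = 'i'
  'x' (pos 23) + 21 = pos 18 = 's'
  'u' (pos 20) + 21 = pos 15 = 'p'
  'h' (pos 7) + 21 = pos 2 = 'c'
  'z' (pos 25) + 21 = pos 20 = 'u'
Result: zyispcu

zyispcu


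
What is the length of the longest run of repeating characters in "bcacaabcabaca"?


Input: "bcacaabcabaca"
Scanning for longest run:
  Position 1 ('c'): new char, reset run to 1
  Position 2 ('a'): new char, reset run to 1
  Position 3 ('c'): new char, reset run to 1
  Position 4 ('a'): new char, reset run to 1
  Position 5 ('a'): continues run of 'a', length=2
  Position 6 ('b'): new char, reset run to 1
  Position 7 ('c'): new char, reset run to 1
  Position 8 ('a'): new char, reset run to 1
  Position 9 ('b'): new char, reset run to 1
  Position 10 ('a'): new char, reset run to 1
  Position 11 ('c'): new char, reset run to 1
  Position 12 ('a'): new char, reset run to 1
Longest run: 'a' with length 2

2


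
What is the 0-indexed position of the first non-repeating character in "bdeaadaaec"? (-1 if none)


Input: bdeaadaaec
Character frequencies:
  'a': 4
  'b': 1
  'c': 1
  'd': 2
  'e': 2
Scanning left to right for freq == 1:
  Position 0 ('b'): unique! => answer = 0

0


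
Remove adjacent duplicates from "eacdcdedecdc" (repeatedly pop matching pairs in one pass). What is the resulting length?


Input: eacdcdedecdc
Stack-based adjacent duplicate removal:
  Read 'e': push. Stack: e
  Read 'a': push. Stack: ea
  Read 'c': push. Stack: eac
  Read 'd': push. Stack: eacd
  Read 'c': push. Stack: eacdc
  Read 'd': push. Stack: eacdcd
  Read 'e': push. Stack: eacdcde
  Read 'd': push. Stack: eacdcded
  Read 'e': push. Stack: eacdcdede
  Read 'c': push. Stack: eacdcdedec
  Read 'd': push. Stack: eacdcdedecd
  Read 'c': push. Stack: eacdcdedecdc
Final stack: "eacdcdedecdc" (length 12)

12


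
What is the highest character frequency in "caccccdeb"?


Input: caccccdeb
Character counts:
  'a': 1
  'b': 1
  'c': 5
  'd': 1
  'e': 1
Maximum frequency: 5

5


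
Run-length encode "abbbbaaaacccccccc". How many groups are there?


Input: abbbbaaaacccccccc
Scanning for consecutive runs:
  Group 1: 'a' x 1 (positions 0-0)
  Group 2: 'b' x 4 (positions 1-4)
  Group 3: 'a' x 4 (positions 5-8)
  Group 4: 'c' x 8 (positions 9-16)
Total groups: 4

4


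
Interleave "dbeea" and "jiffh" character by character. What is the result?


Interleaving "dbeea" and "jiffh":
  Position 0: 'd' from first, 'j' from second => "dj"
  Position 1: 'b' from first, 'i' from second => "bi"
  Position 2: 'e' from first, 'f' from second => "ef"
  Position 3: 'e' from first, 'f' from second => "ef"
  Position 4: 'a' from first, 'h' from second => "ah"
Result: djbiefefah

djbiefefah


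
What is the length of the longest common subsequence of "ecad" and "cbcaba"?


LCS of "ecad" and "cbcaba"
DP table:
           c    b    c    a    b    a
      0    0    0    0    0    0    0
  e   0    0    0    0    0    0    0
  c   0    1    1    1    1    1    1
  a   0    1    1    1    2    2    2
  d   0    1    1    1    2    2    2
LCS length = dp[4][6] = 2

2


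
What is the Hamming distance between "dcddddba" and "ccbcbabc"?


Comparing "dcddddba" and "ccbcbabc" position by position:
  Position 0: 'd' vs 'c' => differ
  Position 1: 'c' vs 'c' => same
  Position 2: 'd' vs 'b' => differ
  Position 3: 'd' vs 'c' => differ
  Position 4: 'd' vs 'b' => differ
  Position 5: 'd' vs 'a' => differ
  Position 6: 'b' vs 'b' => same
  Position 7: 'a' vs 'c' => differ
Total differences (Hamming distance): 6

6


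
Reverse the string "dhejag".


Input: dhejag
Reading characters right to left:
  Position 5: 'g'
  Position 4: 'a'
  Position 3: 'j'
  Position 2: 'e'
  Position 1: 'h'
  Position 0: 'd'
Reversed: gajehd

gajehd


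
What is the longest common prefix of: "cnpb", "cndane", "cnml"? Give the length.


Words: cnpb, cndane, cnml
  Position 0: all 'c' => match
  Position 1: all 'n' => match
  Position 2: ('p', 'd', 'm') => mismatch, stop
LCP = "cn" (length 2)

2


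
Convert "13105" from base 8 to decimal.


Input: "13105" in base 8
Positional expansion:
  Digit '1' (value 1) x 8^4 = 4096
  Digit '3' (value 3) x 8^3 = 1536
  Digit '1' (value 1) x 8^2 = 64
  Digit '0' (value 0) x 8^1 = 0
  Digit '5' (value 5) x 8^0 = 5
Sum = 5701

5701


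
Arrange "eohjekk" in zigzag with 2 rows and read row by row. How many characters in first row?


Zigzag "eohjekk" into 2 rows:
Placing characters:
  'e' => row 0
  'o' => row 1
  'h' => row 0
  'j' => row 1
  'e' => row 0
  'k' => row 1
  'k' => row 0
Rows:
  Row 0: "ehek"
  Row 1: "ojk"
First row length: 4

4


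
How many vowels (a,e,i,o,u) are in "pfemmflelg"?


Input: pfemmflelg
Checking each character:
  'p' at position 0: consonant
  'f' at position 1: consonant
  'e' at position 2: vowel (running total: 1)
  'm' at position 3: consonant
  'm' at position 4: consonant
  'f' at position 5: consonant
  'l' at position 6: consonant
  'e' at position 7: vowel (running total: 2)
  'l' at position 8: consonant
  'g' at position 9: consonant
Total vowels: 2

2


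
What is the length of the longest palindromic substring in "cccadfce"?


Input: "cccadfce"
Checking substrings for palindromes:
  [0:3] "ccc" (len 3) => palindrome
  [0:2] "cc" (len 2) => palindrome
  [1:3] "cc" (len 2) => palindrome
Longest palindromic substring: "ccc" with length 3

3


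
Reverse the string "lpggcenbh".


Input: lpggcenbh
Reading characters right to left:
  Position 8: 'h'
  Position 7: 'b'
  Position 6: 'n'
  Position 5: 'e'
  Position 4: 'c'
  Position 3: 'g'
  Position 2: 'g'
  Position 1: 'p'
  Position 0: 'l'
Reversed: hbnecggpl

hbnecggpl


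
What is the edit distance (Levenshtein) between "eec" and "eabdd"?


Computing edit distance: "eec" -> "eabdd"
DP table:
           e    a    b    d    d
      0    1    2    3    4    5
  e   1    0    1    2    3    4
  e   2    1    1    2    3    4
  c   3    2    2    2    3    4
Edit distance = dp[3][5] = 4

4


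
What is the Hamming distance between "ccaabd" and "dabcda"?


Comparing "ccaabd" and "dabcda" position by position:
  Position 0: 'c' vs 'd' => differ
  Position 1: 'c' vs 'a' => differ
  Position 2: 'a' vs 'b' => differ
  Position 3: 'a' vs 'c' => differ
  Position 4: 'b' vs 'd' => differ
  Position 5: 'd' vs 'a' => differ
Total differences (Hamming distance): 6

6


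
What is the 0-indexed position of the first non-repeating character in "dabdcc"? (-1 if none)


Input: dabdcc
Character frequencies:
  'a': 1
  'b': 1
  'c': 2
  'd': 2
Scanning left to right for freq == 1:
  Position 0 ('d'): freq=2, skip
  Position 1 ('a'): unique! => answer = 1

1


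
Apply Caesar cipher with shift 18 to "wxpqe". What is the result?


Caesar cipher: shift "wxpqe" by 18
  'w' (pos 22) + 18 = pos 14 = 'o'
  'x' (pos 23) + 18 = pos 15 = 'p'
  'p' (pos 15) + 18 = pos 7 = 'h'
  'q' (pos 16) + 18 = pos 8 = 'i'
  'e' (pos 4) + 18 = pos 22 = 'w'
Result: ophiw

ophiw


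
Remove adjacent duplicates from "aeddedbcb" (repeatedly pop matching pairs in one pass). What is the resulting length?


Input: aeddedbcb
Stack-based adjacent duplicate removal:
  Read 'a': push. Stack: a
  Read 'e': push. Stack: ae
  Read 'd': push. Stack: aed
  Read 'd': matches stack top 'd' => pop. Stack: ae
  Read 'e': matches stack top 'e' => pop. Stack: a
  Read 'd': push. Stack: ad
  Read 'b': push. Stack: adb
  Read 'c': push. Stack: adbc
  Read 'b': push. Stack: adbcb
Final stack: "adbcb" (length 5)

5


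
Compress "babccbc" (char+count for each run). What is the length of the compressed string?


Input: babccbc
Runs:
  'b' x 1 => "b1"
  'a' x 1 => "a1"
  'b' x 1 => "b1"
  'c' x 2 => "c2"
  'b' x 1 => "b1"
  'c' x 1 => "c1"
Compressed: "b1a1b1c2b1c1"
Compressed length: 12

12


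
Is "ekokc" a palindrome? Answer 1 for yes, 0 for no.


Input: ekokc
Reversed: ckoke
  Compare pos 0 ('e') with pos 4 ('c'): MISMATCH
  Compare pos 1 ('k') with pos 3 ('k'): match
Result: not a palindrome

0


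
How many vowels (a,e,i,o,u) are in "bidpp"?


Input: bidpp
Checking each character:
  'b' at position 0: consonant
  'i' at position 1: vowel (running total: 1)
  'd' at position 2: consonant
  'p' at position 3: consonant
  'p' at position 4: consonant
Total vowels: 1

1


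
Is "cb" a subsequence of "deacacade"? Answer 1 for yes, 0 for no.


Check if "cb" is a subsequence of "deacacade"
Greedy scan:
  Position 0 ('d'): no match needed
  Position 1 ('e'): no match needed
  Position 2 ('a'): no match needed
  Position 3 ('c'): matches sub[0] = 'c'
  Position 4 ('a'): no match needed
  Position 5 ('c'): no match needed
  Position 6 ('a'): no match needed
  Position 7 ('d'): no match needed
  Position 8 ('e'): no match needed
Only matched 1/2 characters => not a subsequence

0


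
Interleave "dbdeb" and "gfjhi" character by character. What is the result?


Interleaving "dbdeb" and "gfjhi":
  Position 0: 'd' from first, 'g' from second => "dg"
  Position 1: 'b' from first, 'f' from second => "bf"
  Position 2: 'd' from first, 'j' from second => "dj"
  Position 3: 'e' from first, 'h' from second => "eh"
  Position 4: 'b' from first, 'i' from second => "bi"
Result: dgbfdjehbi

dgbfdjehbi


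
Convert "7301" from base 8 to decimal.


Input: "7301" in base 8
Positional expansion:
  Digit '7' (value 7) x 8^3 = 3584
  Digit '3' (value 3) x 8^2 = 192
  Digit '0' (value 0) x 8^1 = 0
  Digit '1' (value 1) x 8^0 = 1
Sum = 3777

3777


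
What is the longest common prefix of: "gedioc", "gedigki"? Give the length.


Words: gedioc, gedigki
  Position 0: all 'g' => match
  Position 1: all 'e' => match
  Position 2: all 'd' => match
  Position 3: all 'i' => match
  Position 4: ('o', 'g') => mismatch, stop
LCP = "gedi" (length 4)

4


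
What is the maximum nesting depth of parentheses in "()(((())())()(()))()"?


Input: "()(((())())()(()))()"
Tracking depth:
  Position 0 '(': depth becomes 1
  Position 1 ')': depth becomes 0
  Position 2 '(': depth becomes 1
  Position 3 '(': depth becomes 2
  Position 4 '(': depth becomes 3
  Position 5 '(': depth becomes 4
  Position 6 ')': depth becomes 3
  Position 7 ')': depth becomes 2
  Position 8 '(': depth becomes 3
  Position 9 ')': depth becomes 2
  Position 10 ')': depth becomes 1
  Position 11 '(': depth becomes 2
  Position 12 ')': depth becomes 1
  Position 13 '(': depth becomes 2
  Position 14 '(': depth becomes 3
  Position 15 ')': depth becomes 2
  Position 16 ')': depth becomes 1
  Position 17 ')': depth becomes 0
  Position 18 '(': depth becomes 1
  Position 19 ')': depth becomes 0
Maximum depth reached: 4

4


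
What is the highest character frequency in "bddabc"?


Input: bddabc
Character counts:
  'a': 1
  'b': 2
  'c': 1
  'd': 2
Maximum frequency: 2

2


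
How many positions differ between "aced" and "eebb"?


Comparing "aced" and "eebb" position by position:
  Position 0: 'a' vs 'e' => DIFFER
  Position 1: 'c' vs 'e' => DIFFER
  Position 2: 'e' vs 'b' => DIFFER
  Position 3: 'd' vs 'b' => DIFFER
Positions that differ: 4

4


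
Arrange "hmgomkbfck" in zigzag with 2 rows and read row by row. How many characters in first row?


Zigzag "hmgomkbfck" into 2 rows:
Placing characters:
  'h' => row 0
  'm' => row 1
  'g' => row 0
  'o' => row 1
  'm' => row 0
  'k' => row 1
  'b' => row 0
  'f' => row 1
  'c' => row 0
  'k' => row 1
Rows:
  Row 0: "hgmbc"
  Row 1: "mokfk"
First row length: 5

5


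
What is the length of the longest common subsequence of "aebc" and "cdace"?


LCS of "aebc" and "cdace"
DP table:
           c    d    a    c    e
      0    0    0    0    0    0
  a   0    0    0    1    1    1
  e   0    0    0    1    1    2
  b   0    0    0    1    1    2
  c   0    1    1    1    2    2
LCS length = dp[4][5] = 2

2


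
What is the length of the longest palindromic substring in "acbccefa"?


Input: "acbccefa"
Checking substrings for palindromes:
  [1:4] "cbc" (len 3) => palindrome
  [3:5] "cc" (len 2) => palindrome
Longest palindromic substring: "cbc" with length 3

3


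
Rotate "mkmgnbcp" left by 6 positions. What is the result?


Input: "mkmgnbcp", rotate left by 6
First 6 characters: "mkmgnb"
Remaining characters: "cp"
Concatenate remaining + first: "cp" + "mkmgnb" = "cpmkmgnb"

cpmkmgnb


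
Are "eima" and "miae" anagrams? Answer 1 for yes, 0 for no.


Strings: "eima", "miae"
Sorted first:  aeim
Sorted second: aeim
Sorted forms match => anagrams

1


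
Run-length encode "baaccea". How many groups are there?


Input: baaccea
Scanning for consecutive runs:
  Group 1: 'b' x 1 (positions 0-0)
  Group 2: 'a' x 2 (positions 1-2)
  Group 3: 'c' x 2 (positions 3-4)
  Group 4: 'e' x 1 (positions 5-5)
  Group 5: 'a' x 1 (positions 6-6)
Total groups: 5

5


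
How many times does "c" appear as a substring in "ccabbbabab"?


Searching for "c" in "ccabbbabab"
Scanning each position:
  Position 0: "c" => MATCH
  Position 1: "c" => MATCH
  Position 2: "a" => no
  Position 3: "b" => no
  Position 4: "b" => no
  Position 5: "b" => no
  Position 6: "a" => no
  Position 7: "b" => no
  Position 8: "a" => no
  Position 9: "b" => no
Total occurrences: 2

2


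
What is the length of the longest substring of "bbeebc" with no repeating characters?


Input: "bbeebc"
Sliding window (track last position of each char):
  Position 0 ('b'): window [0,0] length 1 -- new best
  Position 1 ('b'): repeat (last at 0), move window start to 1
  Position 1 ('b'): window [1,1] length 1
  Position 2 ('e'): window [1,2] length 2 -- new best
  Position 3 ('e'): repeat (last at 2), move window start to 3
  Position 3 ('e'): window [3,3] length 1
  Position 4 ('b'): window [3,4] length 2
  Position 5 ('c'): window [3,5] length 3 -- new best
Longest substring with no repeats: "ebc" with length 3

3


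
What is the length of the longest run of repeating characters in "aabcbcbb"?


Input: "aabcbcbb"
Scanning for longest run:
  Position 1 ('a'): continues run of 'a', length=2
  Position 2 ('b'): new char, reset run to 1
  Position 3 ('c'): new char, reset run to 1
  Position 4 ('b'): new char, reset run to 1
  Position 5 ('c'): new char, reset run to 1
  Position 6 ('b'): new char, reset run to 1
  Position 7 ('b'): continues run of 'b', length=2
Longest run: 'a' with length 2

2


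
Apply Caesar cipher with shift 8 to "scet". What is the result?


Caesar cipher: shift "scet" by 8
  's' (pos 18) + 8 = pos 0 = 'a'
  'c' (pos 2) + 8 = pos 10 = 'k'
  'e' (pos 4) + 8 = pos 12 = 'm'
  't' (pos 19) + 8 = pos 1 = 'b'
Result: akmb

akmb


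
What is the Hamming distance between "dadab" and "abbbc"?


Comparing "dadab" and "abbbc" position by position:
  Position 0: 'd' vs 'a' => differ
  Position 1: 'a' vs 'b' => differ
  Position 2: 'd' vs 'b' => differ
  Position 3: 'a' vs 'b' => differ
  Position 4: 'b' vs 'c' => differ
Total differences (Hamming distance): 5

5


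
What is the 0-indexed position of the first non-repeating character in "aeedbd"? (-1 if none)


Input: aeedbd
Character frequencies:
  'a': 1
  'b': 1
  'd': 2
  'e': 2
Scanning left to right for freq == 1:
  Position 0 ('a'): unique! => answer = 0

0


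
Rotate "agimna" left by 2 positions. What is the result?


Input: "agimna", rotate left by 2
First 2 characters: "ag"
Remaining characters: "imna"
Concatenate remaining + first: "imna" + "ag" = "imnaag"

imnaag


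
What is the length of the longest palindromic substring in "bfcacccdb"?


Input: "bfcacccdb"
Checking substrings for palindromes:
  [2:5] "cac" (len 3) => palindrome
  [4:7] "ccc" (len 3) => palindrome
  [4:6] "cc" (len 2) => palindrome
  [5:7] "cc" (len 2) => palindrome
Longest palindromic substring: "cac" with length 3

3


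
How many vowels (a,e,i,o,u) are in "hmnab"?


Input: hmnab
Checking each character:
  'h' at position 0: consonant
  'm' at position 1: consonant
  'n' at position 2: consonant
  'a' at position 3: vowel (running total: 1)
  'b' at position 4: consonant
Total vowels: 1

1


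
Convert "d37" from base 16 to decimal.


Input: "d37" in base 16
Positional expansion:
  Digit 'd' (value 13) x 16^2 = 3328
  Digit '3' (value 3) x 16^1 = 48
  Digit '7' (value 7) x 16^0 = 7
Sum = 3383

3383


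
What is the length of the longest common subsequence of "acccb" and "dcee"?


LCS of "acccb" and "dcee"
DP table:
           d    c    e    e
      0    0    0    0    0
  a   0    0    0    0    0
  c   0    0    1    1    1
  c   0    0    1    1    1
  c   0    0    1    1    1
  b   0    0    1    1    1
LCS length = dp[5][4] = 1

1


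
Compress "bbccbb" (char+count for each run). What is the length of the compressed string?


Input: bbccbb
Runs:
  'b' x 2 => "b2"
  'c' x 2 => "c2"
  'b' x 2 => "b2"
Compressed: "b2c2b2"
Compressed length: 6

6


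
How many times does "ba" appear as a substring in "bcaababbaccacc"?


Searching for "ba" in "bcaababbaccacc"
Scanning each position:
  Position 0: "bc" => no
  Position 1: "ca" => no
  Position 2: "aa" => no
  Position 3: "ab" => no
  Position 4: "ba" => MATCH
  Position 5: "ab" => no
  Position 6: "bb" => no
  Position 7: "ba" => MATCH
  Position 8: "ac" => no
  Position 9: "cc" => no
  Position 10: "ca" => no
  Position 11: "ac" => no
  Position 12: "cc" => no
Total occurrences: 2

2


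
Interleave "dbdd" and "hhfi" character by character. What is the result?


Interleaving "dbdd" and "hhfi":
  Position 0: 'd' from first, 'h' from second => "dh"
  Position 1: 'b' from first, 'h' from second => "bh"
  Position 2: 'd' from first, 'f' from second => "df"
  Position 3: 'd' from first, 'i' from second => "di"
Result: dhbhdfdi

dhbhdfdi


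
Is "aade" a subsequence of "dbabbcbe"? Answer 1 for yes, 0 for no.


Check if "aade" is a subsequence of "dbabbcbe"
Greedy scan:
  Position 0 ('d'): no match needed
  Position 1 ('b'): no match needed
  Position 2 ('a'): matches sub[0] = 'a'
  Position 3 ('b'): no match needed
  Position 4 ('b'): no match needed
  Position 5 ('c'): no match needed
  Position 6 ('b'): no match needed
  Position 7 ('e'): no match needed
Only matched 1/4 characters => not a subsequence

0


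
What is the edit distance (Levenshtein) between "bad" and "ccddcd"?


Computing edit distance: "bad" -> "ccddcd"
DP table:
           c    c    d    d    c    d
      0    1    2    3    4    5    6
  b   1    1    2    3    4    5    6
  a   2    2    2    3    4    5    6
  d   3    3    3    2    3    4    5
Edit distance = dp[3][6] = 5

5


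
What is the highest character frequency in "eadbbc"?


Input: eadbbc
Character counts:
  'a': 1
  'b': 2
  'c': 1
  'd': 1
  'e': 1
Maximum frequency: 2

2


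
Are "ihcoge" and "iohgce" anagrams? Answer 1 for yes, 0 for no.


Strings: "ihcoge", "iohgce"
Sorted first:  ceghio
Sorted second: ceghio
Sorted forms match => anagrams

1


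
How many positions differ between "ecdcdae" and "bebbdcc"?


Comparing "ecdcdae" and "bebbdcc" position by position:
  Position 0: 'e' vs 'b' => DIFFER
  Position 1: 'c' vs 'e' => DIFFER
  Position 2: 'd' vs 'b' => DIFFER
  Position 3: 'c' vs 'b' => DIFFER
  Position 4: 'd' vs 'd' => same
  Position 5: 'a' vs 'c' => DIFFER
  Position 6: 'e' vs 'c' => DIFFER
Positions that differ: 6

6


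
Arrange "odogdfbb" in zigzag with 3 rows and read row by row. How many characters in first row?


Zigzag "odogdfbb" into 3 rows:
Placing characters:
  'o' => row 0
  'd' => row 1
  'o' => row 2
  'g' => row 1
  'd' => row 0
  'f' => row 1
  'b' => row 2
  'b' => row 1
Rows:
  Row 0: "od"
  Row 1: "dgfb"
  Row 2: "ob"
First row length: 2

2


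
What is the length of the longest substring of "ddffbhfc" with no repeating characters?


Input: "ddffbhfc"
Sliding window (track last position of each char):
  Position 0 ('d'): window [0,0] length 1 -- new best
  Position 1 ('d'): repeat (last at 0), move window start to 1
  Position 1 ('d'): window [1,1] length 1
  Position 2 ('f'): window [1,2] length 2 -- new best
  Position 3 ('f'): repeat (last at 2), move window start to 3
  Position 3 ('f'): window [3,3] length 1
  Position 4 ('b'): window [3,4] length 2
  Position 5 ('h'): window [3,5] length 3 -- new best
  Position 6 ('f'): repeat (last at 3), move window start to 4
  Position 6 ('f'): window [4,6] length 3
  Position 7 ('c'): window [4,7] length 4 -- new best
Longest substring with no repeats: "bhfc" with length 4

4


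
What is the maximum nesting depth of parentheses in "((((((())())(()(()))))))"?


Input: "((((((())())(()(()))))))"
Tracking depth:
  Position 0 '(': depth becomes 1
  Position 1 '(': depth becomes 2
  Position 2 '(': depth becomes 3
  Position 3 '(': depth becomes 4
  Position 4 '(': depth becomes 5
  Position 5 '(': depth becomes 6
  Position 6 '(': depth becomes 7
  Position 7 ')': depth becomes 6
  Position 8 ')': depth becomes 5
  Position 9 '(': depth becomes 6
  Position 10 ')': depth becomes 5
  Position 11 ')': depth becomes 4
  Position 12 '(': depth becomes 5
  Position 13 '(': depth becomes 6
  Position 14 ')': depth becomes 5
  Position 15 '(': depth becomes 6
  Position 16 '(': depth becomes 7
  Position 17 ')': depth becomes 6
  Position 18 ')': depth becomes 5
  Position 19 ')': depth becomes 4
  Position 20 ')': depth becomes 3
  Position 21 ')': depth becomes 2
  Position 22 ')': depth becomes 1
  Position 23 ')': depth becomes 0
Maximum depth reached: 7

7


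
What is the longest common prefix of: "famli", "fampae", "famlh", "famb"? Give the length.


Words: famli, fampae, famlh, famb
  Position 0: all 'f' => match
  Position 1: all 'a' => match
  Position 2: all 'm' => match
  Position 3: ('l', 'p', 'l', 'b') => mismatch, stop
LCP = "fam" (length 3)

3


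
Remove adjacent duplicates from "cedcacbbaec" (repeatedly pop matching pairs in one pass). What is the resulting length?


Input: cedcacbbaec
Stack-based adjacent duplicate removal:
  Read 'c': push. Stack: c
  Read 'e': push. Stack: ce
  Read 'd': push. Stack: ced
  Read 'c': push. Stack: cedc
  Read 'a': push. Stack: cedca
  Read 'c': push. Stack: cedcac
  Read 'b': push. Stack: cedcacb
  Read 'b': matches stack top 'b' => pop. Stack: cedcac
  Read 'a': push. Stack: cedcaca
  Read 'e': push. Stack: cedcacae
  Read 'c': push. Stack: cedcacaec
Final stack: "cedcacaec" (length 9)

9


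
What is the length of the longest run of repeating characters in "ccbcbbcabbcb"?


Input: "ccbcbbcabbcb"
Scanning for longest run:
  Position 1 ('c'): continues run of 'c', length=2
  Position 2 ('b'): new char, reset run to 1
  Position 3 ('c'): new char, reset run to 1
  Position 4 ('b'): new char, reset run to 1
  Position 5 ('b'): continues run of 'b', length=2
  Position 6 ('c'): new char, reset run to 1
  Position 7 ('a'): new char, reset run to 1
  Position 8 ('b'): new char, reset run to 1
  Position 9 ('b'): continues run of 'b', length=2
  Position 10 ('c'): new char, reset run to 1
  Position 11 ('b'): new char, reset run to 1
Longest run: 'c' with length 2

2


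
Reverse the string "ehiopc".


Input: ehiopc
Reading characters right to left:
  Position 5: 'c'
  Position 4: 'p'
  Position 3: 'o'
  Position 2: 'i'
  Position 1: 'h'
  Position 0: 'e'
Reversed: cpoihe

cpoihe


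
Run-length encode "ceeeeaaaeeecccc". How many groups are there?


Input: ceeeeaaaeeecccc
Scanning for consecutive runs:
  Group 1: 'c' x 1 (positions 0-0)
  Group 2: 'e' x 4 (positions 1-4)
  Group 3: 'a' x 3 (positions 5-7)
  Group 4: 'e' x 3 (positions 8-10)
  Group 5: 'c' x 4 (positions 11-14)
Total groups: 5

5


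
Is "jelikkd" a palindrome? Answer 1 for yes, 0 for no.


Input: jelikkd
Reversed: dkkilej
  Compare pos 0 ('j') with pos 6 ('d'): MISMATCH
  Compare pos 1 ('e') with pos 5 ('k'): MISMATCH
  Compare pos 2 ('l') with pos 4 ('k'): MISMATCH
Result: not a palindrome

0


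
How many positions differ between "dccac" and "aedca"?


Comparing "dccac" and "aedca" position by position:
  Position 0: 'd' vs 'a' => DIFFER
  Position 1: 'c' vs 'e' => DIFFER
  Position 2: 'c' vs 'd' => DIFFER
  Position 3: 'a' vs 'c' => DIFFER
  Position 4: 'c' vs 'a' => DIFFER
Positions that differ: 5

5


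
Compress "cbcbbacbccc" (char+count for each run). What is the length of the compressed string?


Input: cbcbbacbccc
Runs:
  'c' x 1 => "c1"
  'b' x 1 => "b1"
  'c' x 1 => "c1"
  'b' x 2 => "b2"
  'a' x 1 => "a1"
  'c' x 1 => "c1"
  'b' x 1 => "b1"
  'c' x 3 => "c3"
Compressed: "c1b1c1b2a1c1b1c3"
Compressed length: 16

16


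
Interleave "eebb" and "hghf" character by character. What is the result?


Interleaving "eebb" and "hghf":
  Position 0: 'e' from first, 'h' from second => "eh"
  Position 1: 'e' from first, 'g' from second => "eg"
  Position 2: 'b' from first, 'h' from second => "bh"
  Position 3: 'b' from first, 'f' from second => "bf"
Result: ehegbhbf

ehegbhbf


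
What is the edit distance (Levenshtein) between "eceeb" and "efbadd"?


Computing edit distance: "eceeb" -> "efbadd"
DP table:
           e    f    b    a    d    d
      0    1    2    3    4    5    6
  e   1    0    1    2    3    4    5
  c   2    1    1    2    3    4    5
  e   3    2    2    2    3    4    5
  e   4    3    3    3    3    4    5
  b   5    4    4    3    4    4    5
Edit distance = dp[5][6] = 5

5


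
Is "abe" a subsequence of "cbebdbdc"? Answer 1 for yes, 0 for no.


Check if "abe" is a subsequence of "cbebdbdc"
Greedy scan:
  Position 0 ('c'): no match needed
  Position 1 ('b'): no match needed
  Position 2 ('e'): no match needed
  Position 3 ('b'): no match needed
  Position 4 ('d'): no match needed
  Position 5 ('b'): no match needed
  Position 6 ('d'): no match needed
  Position 7 ('c'): no match needed
Only matched 0/3 characters => not a subsequence

0


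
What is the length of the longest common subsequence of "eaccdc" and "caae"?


LCS of "eaccdc" and "caae"
DP table:
           c    a    a    e
      0    0    0    0    0
  e   0    0    0    0    1
  a   0    0    1    1    1
  c   0    1    1    1    1
  c   0    1    1    1    1
  d   0    1    1    1    1
  c   0    1    1    1    1
LCS length = dp[6][4] = 1

1


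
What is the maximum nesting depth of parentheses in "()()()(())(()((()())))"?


Input: "()()()(())(()((()())))"
Tracking depth:
  Position 0 '(': depth becomes 1
  Position 1 ')': depth becomes 0
  Position 2 '(': depth becomes 1
  Position 3 ')': depth becomes 0
  Position 4 '(': depth becomes 1
  Position 5 ')': depth becomes 0
  Position 6 '(': depth becomes 1
  Position 7 '(': depth becomes 2
  Position 8 ')': depth becomes 1
  Position 9 ')': depth becomes 0
  Position 10 '(': depth becomes 1
  Position 11 '(': depth becomes 2
  Position 12 ')': depth becomes 1
  Position 13 '(': depth becomes 2
  Position 14 '(': depth becomes 3
  Position 15 '(': depth becomes 4
  Position 16 ')': depth becomes 3
  Position 17 '(': depth becomes 4
  Position 18 ')': depth becomes 3
  Position 19 ')': depth becomes 2
  Position 20 ')': depth becomes 1
  Position 21 ')': depth becomes 0
Maximum depth reached: 4

4


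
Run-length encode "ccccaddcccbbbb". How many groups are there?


Input: ccccaddcccbbbb
Scanning for consecutive runs:
  Group 1: 'c' x 4 (positions 0-3)
  Group 2: 'a' x 1 (positions 4-4)
  Group 3: 'd' x 2 (positions 5-6)
  Group 4: 'c' x 3 (positions 7-9)
  Group 5: 'b' x 4 (positions 10-13)
Total groups: 5

5


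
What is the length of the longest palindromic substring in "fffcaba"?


Input: "fffcaba"
Checking substrings for palindromes:
  [0:3] "fff" (len 3) => palindrome
  [4:7] "aba" (len 3) => palindrome
  [0:2] "ff" (len 2) => palindrome
  [1:3] "ff" (len 2) => palindrome
Longest palindromic substring: "fff" with length 3

3


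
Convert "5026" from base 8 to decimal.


Input: "5026" in base 8
Positional expansion:
  Digit '5' (value 5) x 8^3 = 2560
  Digit '0' (value 0) x 8^2 = 0
  Digit '2' (value 2) x 8^1 = 16
  Digit '6' (value 6) x 8^0 = 6
Sum = 2582

2582


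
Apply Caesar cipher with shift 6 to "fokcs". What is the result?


Caesar cipher: shift "fokcs" by 6
  'f' (pos 5) + 6 = pos 11 = 'l'
  'o' (pos 14) + 6 = pos 20 = 'u'
  'k' (pos 10) + 6 = pos 16 = 'q'
  'c' (pos 2) + 6 = pos 8 = 'i'
  's' (pos 18) + 6 = pos 24 = 'y'
Result: luqiy

luqiy
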